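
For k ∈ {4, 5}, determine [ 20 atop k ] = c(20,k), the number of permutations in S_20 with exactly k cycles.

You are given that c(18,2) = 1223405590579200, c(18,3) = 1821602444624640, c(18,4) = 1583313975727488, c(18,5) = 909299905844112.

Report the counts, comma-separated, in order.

610116075740491776, 371384787345228000

row 19: T[19][3]=18·1821602444624640+1223405590579200=34012249593822720  T[19][4]=18·1583313975727488+1821602444624640=30321254007719424  T[19][5]=18·909299905844112+1583313975727488=17950712280921504
row 20: T[20][4]=19·30321254007719424+34012249593822720=610116075740491776  T[20][5]=19·17950712280921504+30321254007719424=371384787345228000
Read c(20,4) = 610116075740491776, c(20,5) = 371384787345228000.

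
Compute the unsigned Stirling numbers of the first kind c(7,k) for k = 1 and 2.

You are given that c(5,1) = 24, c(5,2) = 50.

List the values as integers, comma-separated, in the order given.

[6] T[6,1]:5*24+0=120 · T[6,2]:5*50+24=274
[7] T[7,1]:6*120+0=720 · T[7,2]:6*274+120=1764
Read c(7,1) = 720, c(7,2) = 1764.

720, 1764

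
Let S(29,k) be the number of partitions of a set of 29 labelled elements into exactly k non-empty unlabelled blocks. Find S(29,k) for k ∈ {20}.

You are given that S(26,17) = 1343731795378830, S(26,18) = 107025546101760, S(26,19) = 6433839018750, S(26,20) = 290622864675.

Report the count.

17110181160972900

r27: T_27,18=18×107025546101760+1343731795378830=3270191625210510; T_27,19=19×6433839018750+107025546101760=229268487458010; T_27,20=20×290622864675+6433839018750=12246296312250
r28: T_28,19=19×229268487458010+3270191625210510=7626292886912700; T_28,20=20×12246296312250+229268487458010=474194413703010
r29: T_29,20=20×474194413703010+7626292886912700=17110181160972900
Read S(29,20) = 17110181160972900.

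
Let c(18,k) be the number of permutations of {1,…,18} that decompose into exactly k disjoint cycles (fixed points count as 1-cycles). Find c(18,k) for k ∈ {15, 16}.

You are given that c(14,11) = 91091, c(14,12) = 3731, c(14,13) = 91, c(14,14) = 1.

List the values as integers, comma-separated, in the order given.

row 15: T[15][12]=14·3731+91091=143325  T[15][13]=14·91+3731=5005  T[15][14]=14·1+91=105  T[15][15]=14·0+1=1
row 16: T[16][13]=15·5005+143325=218400  T[16][14]=15·105+5005=6580  T[16][15]=15·1+105=120  T[16][16]=15·0+1=1
row 17: T[17][14]=16·6580+218400=323680  T[17][15]=16·120+6580=8500  T[17][16]=16·1+120=136
row 18: T[18][15]=17·8500+323680=468180  T[18][16]=17·136+8500=10812
Read c(18,15) = 468180, c(18,16) = 10812.

468180, 10812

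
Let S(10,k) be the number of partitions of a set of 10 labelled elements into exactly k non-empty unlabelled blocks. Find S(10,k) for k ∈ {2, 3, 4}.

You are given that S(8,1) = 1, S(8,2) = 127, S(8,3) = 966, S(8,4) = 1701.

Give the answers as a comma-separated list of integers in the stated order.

row 9: T[9][1]=1·1+0=1  T[9][2]=2·127+1=255  T[9][3]=3·966+127=3025  T[9][4]=4·1701+966=7770
row 10: T[10][2]=2·255+1=511  T[10][3]=3·3025+255=9330  T[10][4]=4·7770+3025=34105
Read S(10,2) = 511, S(10,3) = 9330, S(10,4) = 34105.

511, 9330, 34105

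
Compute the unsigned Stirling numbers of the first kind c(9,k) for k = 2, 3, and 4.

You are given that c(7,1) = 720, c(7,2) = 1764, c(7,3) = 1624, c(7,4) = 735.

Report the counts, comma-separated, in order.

109584, 118124, 67284

i=8: T(8,1)=0+7·720=5040 | T(8,2)=720+7·1764=13068 | T(8,3)=1764+7·1624=13132 | T(8,4)=1624+7·735=6769
i=9: T(9,2)=5040+8·13068=109584 | T(9,3)=13068+8·13132=118124 | T(9,4)=13132+8·6769=67284
Read c(9,2) = 109584, c(9,3) = 118124, c(9,4) = 67284.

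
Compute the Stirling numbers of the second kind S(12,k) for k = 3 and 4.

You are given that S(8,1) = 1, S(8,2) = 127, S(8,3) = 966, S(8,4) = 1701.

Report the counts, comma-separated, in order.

i=9: T(9,1)=0+1·1=1 | T(9,2)=1+2·127=255 | T(9,3)=127+3·966=3025 | T(9,4)=966+4·1701=7770
i=10: T(10,1)=0+1·1=1 | T(10,2)=1+2·255=511 | T(10,3)=255+3·3025=9330 | T(10,4)=3025+4·7770=34105
i=11: T(11,2)=1+2·511=1023 | T(11,3)=511+3·9330=28501 | T(11,4)=9330+4·34105=145750
i=12: T(12,3)=1023+3·28501=86526 | T(12,4)=28501+4·145750=611501
Read S(12,3) = 86526, S(12,4) = 611501.

86526, 611501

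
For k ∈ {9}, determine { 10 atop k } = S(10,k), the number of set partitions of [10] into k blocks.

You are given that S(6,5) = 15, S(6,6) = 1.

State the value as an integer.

45

[7] T[7,6]:6*1+15=21 · T[7,7]:7*0+1=1
[8] T[8,7]:7*1+21=28 · T[8,8]:8*0+1=1
[9] T[9,8]:8*1+28=36 · T[9,9]:9*0+1=1
[10] T[10,9]:9*1+36=45
Read S(10,9) = 45.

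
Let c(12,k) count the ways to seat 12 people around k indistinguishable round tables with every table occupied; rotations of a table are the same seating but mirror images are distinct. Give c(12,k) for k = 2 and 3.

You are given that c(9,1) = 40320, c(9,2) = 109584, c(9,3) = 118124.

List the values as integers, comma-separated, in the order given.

120543840, 150917976

i=10: T(10,1)=0+9·40320=362880 | T(10,2)=40320+9·109584=1026576 | T(10,3)=109584+9·118124=1172700
i=11: T(11,1)=0+10·362880=3628800 | T(11,2)=362880+10·1026576=10628640 | T(11,3)=1026576+10·1172700=12753576
i=12: T(12,2)=3628800+11·10628640=120543840 | T(12,3)=10628640+11·12753576=150917976
Read c(12,2) = 120543840, c(12,3) = 150917976.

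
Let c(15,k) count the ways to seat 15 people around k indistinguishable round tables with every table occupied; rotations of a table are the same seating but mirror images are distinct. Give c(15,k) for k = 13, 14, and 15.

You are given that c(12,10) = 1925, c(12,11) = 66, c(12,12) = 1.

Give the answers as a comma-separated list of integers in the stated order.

i=13: T(13,11)=1925+12·66=2717 | T(13,12)=66+12·1=78 | T(13,13)=1+12·0=1
i=14: T(14,12)=2717+13·78=3731 | T(14,13)=78+13·1=91 | T(14,14)=1+13·0=1
i=15: T(15,13)=3731+14·91=5005 | T(15,14)=91+14·1=105 | T(15,15)=1+14·0=1
Read c(15,13) = 5005, c(15,14) = 105, c(15,15) = 1.

5005, 105, 1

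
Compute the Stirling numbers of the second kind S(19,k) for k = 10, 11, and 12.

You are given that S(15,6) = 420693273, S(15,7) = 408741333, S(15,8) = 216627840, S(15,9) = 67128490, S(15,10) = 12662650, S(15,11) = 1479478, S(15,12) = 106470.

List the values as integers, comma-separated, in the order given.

477297033785, 129413217791, 23466951300

row 16: T[16][7]=7·408741333+420693273=3281882604  T[16][8]=8·216627840+408741333=2141764053  T[16][9]=9·67128490+216627840=820784250  T[16][10]=10·12662650+67128490=193754990  T[16][11]=11·1479478+12662650=28936908  T[16][12]=12·106470+1479478=2757118
row 17: T[17][8]=8·2141764053+3281882604=20415995028  T[17][9]=9·820784250+2141764053=9528822303  T[17][10]=10·193754990+820784250=2758334150  T[17][11]=11·28936908+193754990=512060978  T[17][12]=12·2757118+28936908=62022324
row 18: T[18][9]=9·9528822303+20415995028=106175395755  T[18][10]=10·2758334150+9528822303=37112163803  T[18][11]=11·512060978+2758334150=8391004908  T[18][12]=12·62022324+512060978=1256328866
row 19: T[19][10]=10·37112163803+106175395755=477297033785  T[19][11]=11·8391004908+37112163803=129413217791  T[19][12]=12·1256328866+8391004908=23466951300
Read S(19,10) = 477297033785, S(19,11) = 129413217791, S(19,12) = 23466951300.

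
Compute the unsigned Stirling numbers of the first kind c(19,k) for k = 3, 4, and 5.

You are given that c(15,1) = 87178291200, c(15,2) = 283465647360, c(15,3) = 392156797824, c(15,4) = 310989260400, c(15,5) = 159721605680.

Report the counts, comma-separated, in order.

[16] T[16,1]:15*87178291200+0=1307674368000 · T[16,2]:15*283465647360+87178291200=4339163001600 · T[16,3]:15*392156797824+283465647360=6165817614720 · T[16,4]:15*310989260400+392156797824=5056995703824 · T[16,5]:15*159721605680+310989260400=2706813345600
[17] T[17,1]:16*1307674368000+0=20922789888000 · T[17,2]:16*4339163001600+1307674368000=70734282393600 · T[17,3]:16*6165817614720+4339163001600=102992244837120 · T[17,4]:16*5056995703824+6165817614720=87077748875904 · T[17,5]:16*2706813345600+5056995703824=48366009233424
[18] T[18,2]:17*70734282393600+20922789888000=1223405590579200 · T[18,3]:17*102992244837120+70734282393600=1821602444624640 · T[18,4]:17*87077748875904+102992244837120=1583313975727488 · T[18,5]:17*48366009233424+87077748875904=909299905844112
[19] T[19,3]:18*1821602444624640+1223405590579200=34012249593822720 · T[19,4]:18*1583313975727488+1821602444624640=30321254007719424 · T[19,5]:18*909299905844112+1583313975727488=17950712280921504
Read c(19,3) = 34012249593822720, c(19,4) = 30321254007719424, c(19,5) = 17950712280921504.

34012249593822720, 30321254007719424, 17950712280921504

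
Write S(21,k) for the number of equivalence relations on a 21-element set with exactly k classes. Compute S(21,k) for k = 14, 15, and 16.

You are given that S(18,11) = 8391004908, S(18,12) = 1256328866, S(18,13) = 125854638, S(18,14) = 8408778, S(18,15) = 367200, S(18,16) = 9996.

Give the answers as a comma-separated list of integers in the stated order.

149304004500, 13087462580, 809944464

r19: T_19,12=12×1256328866+8391004908=23466951300; T_19,13=13×125854638+1256328866=2892439160; T_19,14=14×8408778+125854638=243577530; T_19,15=15×367200+8408778=13916778; T_19,16=16×9996+367200=527136
r20: T_20,13=13×2892439160+23466951300=61068660380; T_20,14=14×243577530+2892439160=6302524580; T_20,15=15×13916778+243577530=452329200; T_20,16=16×527136+13916778=22350954
r21: T_21,14=14×6302524580+61068660380=149304004500; T_21,15=15×452329200+6302524580=13087462580; T_21,16=16×22350954+452329200=809944464
Read S(21,14) = 149304004500, S(21,15) = 13087462580, S(21,16) = 809944464.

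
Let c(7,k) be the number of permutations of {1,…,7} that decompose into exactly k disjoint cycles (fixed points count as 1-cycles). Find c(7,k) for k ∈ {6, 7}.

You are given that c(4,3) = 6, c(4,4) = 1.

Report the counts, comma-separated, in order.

21, 1

i=5: T(5,4)=6+4·1=10 | T(5,5)=1+4·0=1
i=6: T(6,5)=10+5·1=15 | T(6,6)=1+5·0=1
i=7: T(7,6)=15+6·1=21 | T(7,7)=1+6·0=1
Read c(7,6) = 21, c(7,7) = 1.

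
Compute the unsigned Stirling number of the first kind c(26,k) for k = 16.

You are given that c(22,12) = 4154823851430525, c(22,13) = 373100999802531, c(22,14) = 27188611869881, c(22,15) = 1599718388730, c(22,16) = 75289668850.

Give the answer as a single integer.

234961569422786050

[23] T[23,13]:22*373100999802531+4154823851430525=12363045847086207 · T[23,14]:22*27188611869881+373100999802531=971250460939913 · T[23,15]:22*1599718388730+27188611869881=62382416421941 · T[23,16]:22*75289668850+1599718388730=3256091103430
[24] T[24,14]:23*971250460939913+12363045847086207=34701806448704206 · T[24,15]:23*62382416421941+971250460939913=2406046038644556 · T[24,16]:23*3256091103430+62382416421941=137272511800831
[25] T[25,15]:24*2406046038644556+34701806448704206=92446911376173550 · T[25,16]:24*137272511800831+2406046038644556=5700586321864500
[26] T[26,16]:25*5700586321864500+92446911376173550=234961569422786050
Read c(26,16) = 234961569422786050.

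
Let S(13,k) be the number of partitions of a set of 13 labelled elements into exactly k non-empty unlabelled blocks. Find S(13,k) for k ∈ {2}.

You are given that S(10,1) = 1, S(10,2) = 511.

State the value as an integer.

4095

[11] T[11,1]:1*1+0=1 · T[11,2]:2*511+1=1023
[12] T[12,1]:1*1+0=1 · T[12,2]:2*1023+1=2047
[13] T[13,2]:2*2047+1=4095
Read S(13,2) = 4095.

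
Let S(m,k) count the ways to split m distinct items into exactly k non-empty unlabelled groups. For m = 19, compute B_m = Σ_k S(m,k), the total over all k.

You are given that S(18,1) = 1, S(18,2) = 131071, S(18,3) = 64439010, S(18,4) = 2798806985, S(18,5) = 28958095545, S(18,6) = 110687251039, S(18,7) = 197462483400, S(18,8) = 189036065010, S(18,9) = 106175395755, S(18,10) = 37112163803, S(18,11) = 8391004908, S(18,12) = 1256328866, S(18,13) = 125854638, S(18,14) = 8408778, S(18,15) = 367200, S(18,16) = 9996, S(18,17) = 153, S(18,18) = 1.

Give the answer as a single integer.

[19] T[19,1]:1*1+0=1 · T[19,2]:2*131071+1=262143 · T[19,3]:3*64439010+131071=193448101 · T[19,4]:4*2798806985+64439010=11259666950 · T[19,5]:5*28958095545+2798806985=147589284710 · T[19,6]:6*110687251039+28958095545=693081601779 · T[19,7]:7*197462483400+110687251039=1492924634839 · T[19,8]:8*189036065010+197462483400=1709751003480 · T[19,9]:9*106175395755+189036065010=1144614626805 · T[19,10]:10*37112163803+106175395755=477297033785 · T[19,11]:11*8391004908+37112163803=129413217791 · T[19,12]:12*1256328866+8391004908=23466951300 · T[19,13]:13*125854638+1256328866=2892439160 · T[19,14]:14*8408778+125854638=243577530 · T[19,15]:15*367200+8408778=13916778 · T[19,16]:16*9996+367200=527136 · T[19,17]:17*153+9996=12597 · T[19,18]:18*1+153=171 · T[19,19]:19*0+1=1
B_19 = ΣS(19,k) = 1+262143+193448101+11259666950+147589284710+693081601779+1492924634839+1709751003480+1144614626805+477297033785+129413217791+23466951300+2892439160+243577530+13916778+527136+12597+171+1 = 5832742205057

5832742205057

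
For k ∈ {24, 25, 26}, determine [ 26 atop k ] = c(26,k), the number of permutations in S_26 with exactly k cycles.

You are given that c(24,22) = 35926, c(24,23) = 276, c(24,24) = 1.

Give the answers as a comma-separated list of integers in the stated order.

50050, 325, 1

[25] T[25,23]:24*276+35926=42550 · T[25,24]:24*1+276=300 · T[25,25]:24*0+1=1
[26] T[26,24]:25*300+42550=50050 · T[26,25]:25*1+300=325 · T[26,26]:25*0+1=1
Read c(26,24) = 50050, c(26,25) = 325, c(26,26) = 1.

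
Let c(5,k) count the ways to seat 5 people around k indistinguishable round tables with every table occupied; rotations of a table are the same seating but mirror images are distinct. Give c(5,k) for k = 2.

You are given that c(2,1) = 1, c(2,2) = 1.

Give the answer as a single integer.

50

row 3: T[3][1]=2·1+0=2  T[3][2]=2·1+1=3
row 4: T[4][1]=3·2+0=6  T[4][2]=3·3+2=11
row 5: T[5][2]=4·11+6=50
Read c(5,2) = 50.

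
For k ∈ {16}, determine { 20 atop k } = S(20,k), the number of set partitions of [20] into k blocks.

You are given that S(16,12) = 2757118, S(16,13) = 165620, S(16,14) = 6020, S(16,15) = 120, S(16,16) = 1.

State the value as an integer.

r17: T_17,13=13×165620+2757118=4910178; T_17,14=14×6020+165620=249900; T_17,15=15×120+6020=7820; T_17,16=16×1+120=136
r18: T_18,14=14×249900+4910178=8408778; T_18,15=15×7820+249900=367200; T_18,16=16×136+7820=9996
r19: T_19,15=15×367200+8408778=13916778; T_19,16=16×9996+367200=527136
r20: T_20,16=16×527136+13916778=22350954
Read S(20,16) = 22350954.

22350954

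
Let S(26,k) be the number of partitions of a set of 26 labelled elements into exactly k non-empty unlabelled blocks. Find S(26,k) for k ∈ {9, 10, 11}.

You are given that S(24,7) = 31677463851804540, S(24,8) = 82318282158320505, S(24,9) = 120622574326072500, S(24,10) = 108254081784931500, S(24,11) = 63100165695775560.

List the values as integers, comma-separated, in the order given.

11201516780955125625, 13199555372846848005, 10029078340998476760

i=25: T(25,8)=31677463851804540+8·82318282158320505=690223721118368580 | T(25,9)=82318282158320505+9·120622574326072500=1167921451092973005 | T(25,10)=120622574326072500+10·108254081784931500=1203163392175387500 | T(25,11)=108254081784931500+11·63100165695775560=802355904438462660
i=26: T(26,9)=690223721118368580+9·1167921451092973005=11201516780955125625 | T(26,10)=1167921451092973005+10·1203163392175387500=13199555372846848005 | T(26,11)=1203163392175387500+11·802355904438462660=10029078340998476760
Read S(26,9) = 11201516780955125625, S(26,10) = 13199555372846848005, S(26,11) = 10029078340998476760.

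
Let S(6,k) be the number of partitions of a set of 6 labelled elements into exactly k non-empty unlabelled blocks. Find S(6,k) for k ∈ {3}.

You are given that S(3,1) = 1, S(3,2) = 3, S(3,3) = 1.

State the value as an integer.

row 4: T[4][1]=1·1+0=1  T[4][2]=2·3+1=7  T[4][3]=3·1+3=6
row 5: T[5][2]=2·7+1=15  T[5][3]=3·6+7=25
row 6: T[6][3]=3·25+15=90
Read S(6,3) = 90.

90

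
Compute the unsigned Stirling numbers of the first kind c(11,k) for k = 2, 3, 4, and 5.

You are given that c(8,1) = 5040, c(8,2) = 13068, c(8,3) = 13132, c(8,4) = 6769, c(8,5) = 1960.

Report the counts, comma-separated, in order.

10628640, 12753576, 8409500, 3416930

r9: T_9,1=8×5040+0=40320; T_9,2=8×13068+5040=109584; T_9,3=8×13132+13068=118124; T_9,4=8×6769+13132=67284; T_9,5=8×1960+6769=22449
r10: T_10,1=9×40320+0=362880; T_10,2=9×109584+40320=1026576; T_10,3=9×118124+109584=1172700; T_10,4=9×67284+118124=723680; T_10,5=9×22449+67284=269325
r11: T_11,2=10×1026576+362880=10628640; T_11,3=10×1172700+1026576=12753576; T_11,4=10×723680+1172700=8409500; T_11,5=10×269325+723680=3416930
Read c(11,2) = 10628640, c(11,3) = 12753576, c(11,4) = 8409500, c(11,5) = 3416930.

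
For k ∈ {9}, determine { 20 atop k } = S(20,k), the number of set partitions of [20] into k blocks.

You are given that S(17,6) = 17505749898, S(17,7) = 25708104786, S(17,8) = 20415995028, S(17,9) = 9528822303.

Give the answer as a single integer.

12011282644725

r18: T_18,7=7×25708104786+17505749898=197462483400; T_18,8=8×20415995028+25708104786=189036065010; T_18,9=9×9528822303+20415995028=106175395755
r19: T_19,8=8×189036065010+197462483400=1709751003480; T_19,9=9×106175395755+189036065010=1144614626805
r20: T_20,9=9×1144614626805+1709751003480=12011282644725
Read S(20,9) = 12011282644725.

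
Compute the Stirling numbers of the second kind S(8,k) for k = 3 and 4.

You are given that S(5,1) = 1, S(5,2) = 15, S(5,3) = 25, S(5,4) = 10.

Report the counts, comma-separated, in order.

[6] T[6,1]:1*1+0=1 · T[6,2]:2*15+1=31 · T[6,3]:3*25+15=90 · T[6,4]:4*10+25=65
[7] T[7,2]:2*31+1=63 · T[7,3]:3*90+31=301 · T[7,4]:4*65+90=350
[8] T[8,3]:3*301+63=966 · T[8,4]:4*350+301=1701
Read S(8,3) = 966, S(8,4) = 1701.

966, 1701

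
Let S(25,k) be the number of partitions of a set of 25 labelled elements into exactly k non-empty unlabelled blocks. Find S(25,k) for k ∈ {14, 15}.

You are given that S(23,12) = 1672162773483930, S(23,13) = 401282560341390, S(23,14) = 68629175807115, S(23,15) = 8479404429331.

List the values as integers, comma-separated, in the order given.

25958110360896000, 4299394655347200

row 24: T[24][13]=13·401282560341390+1672162773483930=6888836057922000  T[24][14]=14·68629175807115+401282560341390=1362091021641000  T[24][15]=15·8479404429331+68629175807115=195820242247080
row 25: T[25][14]=14·1362091021641000+6888836057922000=25958110360896000  T[25][15]=15·195820242247080+1362091021641000=4299394655347200
Read S(25,14) = 25958110360896000, S(25,15) = 4299394655347200.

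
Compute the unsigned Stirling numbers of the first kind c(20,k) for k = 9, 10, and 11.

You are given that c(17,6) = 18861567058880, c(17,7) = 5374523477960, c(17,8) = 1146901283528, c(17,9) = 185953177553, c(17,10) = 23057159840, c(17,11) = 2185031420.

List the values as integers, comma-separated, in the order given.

2503858755467550, 381922055502195, 46280647751910

row 18: T[18][7]=17·5374523477960+18861567058880=110228466184200  T[18][8]=17·1146901283528+5374523477960=24871845297936  T[18][9]=17·185953177553+1146901283528=4308105301929  T[18][10]=17·23057159840+185953177553=577924894833  T[18][11]=17·2185031420+23057159840=60202693980
row 19: T[19][8]=18·24871845297936+110228466184200=557921681547048  T[19][9]=18·4308105301929+24871845297936=102417740732658  T[19][10]=18·577924894833+4308105301929=14710753408923  T[19][11]=18·60202693980+577924894833=1661573386473
row 20: T[20][9]=19·102417740732658+557921681547048=2503858755467550  T[20][10]=19·14710753408923+102417740732658=381922055502195  T[20][11]=19·1661573386473+14710753408923=46280647751910
Read c(20,9) = 2503858755467550, c(20,10) = 381922055502195, c(20,11) = 46280647751910.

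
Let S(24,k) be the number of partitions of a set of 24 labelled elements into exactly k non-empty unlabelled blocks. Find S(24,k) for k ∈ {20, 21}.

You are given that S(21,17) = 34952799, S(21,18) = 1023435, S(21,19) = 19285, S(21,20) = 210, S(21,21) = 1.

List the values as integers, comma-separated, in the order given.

@22  (22,18):1023435·18+34952799→53374629, (22,19):19285·19+1023435→1389850, (22,20):210·20+19285→23485, (22,21):1·21+210→231
@23  (23,19):1389850·19+53374629→79781779, (23,20):23485·20+1389850→1859550, (23,21):231·21+23485→28336
@24  (24,20):1859550·20+79781779→116972779, (24,21):28336·21+1859550→2454606
Read S(24,20) = 116972779, S(24,21) = 2454606.

116972779, 2454606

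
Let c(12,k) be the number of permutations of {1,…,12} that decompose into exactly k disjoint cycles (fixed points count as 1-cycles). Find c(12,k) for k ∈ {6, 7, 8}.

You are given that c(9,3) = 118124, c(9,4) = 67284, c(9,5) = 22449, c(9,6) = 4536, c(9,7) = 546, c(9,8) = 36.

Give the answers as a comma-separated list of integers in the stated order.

13339535, 2637558, 357423

r10: T_10,4=9×67284+118124=723680; T_10,5=9×22449+67284=269325; T_10,6=9×4536+22449=63273; T_10,7=9×546+4536=9450; T_10,8=9×36+546=870
r11: T_11,5=10×269325+723680=3416930; T_11,6=10×63273+269325=902055; T_11,7=10×9450+63273=157773; T_11,8=10×870+9450=18150
r12: T_12,6=11×902055+3416930=13339535; T_12,7=11×157773+902055=2637558; T_12,8=11×18150+157773=357423
Read c(12,6) = 13339535, c(12,7) = 2637558, c(12,8) = 357423.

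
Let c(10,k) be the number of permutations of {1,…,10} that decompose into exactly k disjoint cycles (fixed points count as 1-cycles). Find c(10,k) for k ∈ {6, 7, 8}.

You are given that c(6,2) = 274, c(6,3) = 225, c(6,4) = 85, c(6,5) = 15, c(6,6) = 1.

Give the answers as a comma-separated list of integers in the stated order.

i=7: T(7,3)=274+6·225=1624 | T(7,4)=225+6·85=735 | T(7,5)=85+6·15=175 | T(7,6)=15+6·1=21 | T(7,7)=1+6·0=1
i=8: T(8,4)=1624+7·735=6769 | T(8,5)=735+7·175=1960 | T(8,6)=175+7·21=322 | T(8,7)=21+7·1=28 | T(8,8)=1+7·0=1
i=9: T(9,5)=6769+8·1960=22449 | T(9,6)=1960+8·322=4536 | T(9,7)=322+8·28=546 | T(9,8)=28+8·1=36
i=10: T(10,6)=22449+9·4536=63273 | T(10,7)=4536+9·546=9450 | T(10,8)=546+9·36=870
Read c(10,6) = 63273, c(10,7) = 9450, c(10,8) = 870.

63273, 9450, 870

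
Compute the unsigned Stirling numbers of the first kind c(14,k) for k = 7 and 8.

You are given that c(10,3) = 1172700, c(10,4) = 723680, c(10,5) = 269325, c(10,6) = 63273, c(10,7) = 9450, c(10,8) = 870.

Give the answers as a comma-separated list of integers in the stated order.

790943153, 135036473

i=11: T(11,4)=1172700+10·723680=8409500 | T(11,5)=723680+10·269325=3416930 | T(11,6)=269325+10·63273=902055 | T(11,7)=63273+10·9450=157773 | T(11,8)=9450+10·870=18150
i=12: T(12,5)=8409500+11·3416930=45995730 | T(12,6)=3416930+11·902055=13339535 | T(12,7)=902055+11·157773=2637558 | T(12,8)=157773+11·18150=357423
i=13: T(13,6)=45995730+12·13339535=206070150 | T(13,7)=13339535+12·2637558=44990231 | T(13,8)=2637558+12·357423=6926634
i=14: T(14,7)=206070150+13·44990231=790943153 | T(14,8)=44990231+13·6926634=135036473
Read c(14,7) = 790943153, c(14,8) = 135036473.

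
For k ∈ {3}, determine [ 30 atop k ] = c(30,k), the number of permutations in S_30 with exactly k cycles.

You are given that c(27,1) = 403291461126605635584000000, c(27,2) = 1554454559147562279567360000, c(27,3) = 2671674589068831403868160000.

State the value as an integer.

r28: T_28,1=27×403291461126605635584000000+0=10888869450418352160768000000; T_28,2=27×1554454559147562279567360000+403291461126605635584000000=42373564558110787183902720000; T_28,3=27×2671674589068831403868160000+1554454559147562279567360000=73689668464006010184007680000
r29: T_29,2=28×42373564558110787183902720000+10888869450418352160768000000=1197348677077520393310044160000; T_29,3=28×73689668464006010184007680000+42373564558110787183902720000=2105684281550279072336117760000
r30: T_30,3=29×2105684281550279072336117760000+1197348677077520393310044160000=62262192842035613491057459200000
Read c(30,3) = 62262192842035613491057459200000.

62262192842035613491057459200000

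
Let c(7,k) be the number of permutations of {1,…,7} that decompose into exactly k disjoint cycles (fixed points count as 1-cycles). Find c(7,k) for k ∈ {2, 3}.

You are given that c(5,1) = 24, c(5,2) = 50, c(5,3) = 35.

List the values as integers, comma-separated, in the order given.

i=6: T(6,1)=0+5·24=120 | T(6,2)=24+5·50=274 | T(6,3)=50+5·35=225
i=7: T(7,2)=120+6·274=1764 | T(7,3)=274+6·225=1624
Read c(7,2) = 1764, c(7,3) = 1624.

1764, 1624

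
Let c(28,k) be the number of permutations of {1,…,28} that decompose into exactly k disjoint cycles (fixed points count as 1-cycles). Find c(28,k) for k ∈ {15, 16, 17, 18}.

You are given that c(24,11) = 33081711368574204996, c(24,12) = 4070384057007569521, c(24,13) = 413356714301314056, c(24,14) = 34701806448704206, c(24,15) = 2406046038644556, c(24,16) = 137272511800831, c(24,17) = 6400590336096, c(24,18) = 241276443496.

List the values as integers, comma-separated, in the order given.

5370555489012577816470, 398629729895941637715, 25117208862499312650, 1340675942971287195

[25] T[25,12]:24*4070384057007569521+33081711368574204996=130770928736755873500 · T[25,13]:24*413356714301314056+4070384057007569521=13990945200239106865 · T[25,14]:24*34701806448704206+413356714301314056=1246200069070215000 · T[25,15]:24*2406046038644556+34701806448704206=92446911376173550 · T[25,16]:24*137272511800831+2406046038644556=5700586321864500 · T[25,17]:24*6400590336096+137272511800831=290886679867135 · T[25,18]:24*241276443496+6400590336096=12191224980000
[26] T[26,13]:25*13990945200239106865+130770928736755873500=480544558742733545125 · T[26,14]:25*1246200069070215000+13990945200239106865=45145946926994481865 · T[26,15]:25*92446911376173550+1246200069070215000=3557372853474553750 · T[26,16]:25*5700586321864500+92446911376173550=234961569422786050 · T[26,17]:25*290886679867135+5700586321864500=12972753318542875 · T[26,18]:25*12191224980000+290886679867135=595667304367135
[27] T[27,14]:26*45145946926994481865+480544558742733545125=1654339178844590073615 · T[27,15]:26*3557372853474553750+45145946926994481865=137637641117332879365 · T[27,16]:26*234961569422786050+3557372853474553750=9666373658466991050 · T[27,17]:26*12972753318542875+234961569422786050=572253155704900800 · T[27,18]:26*595667304367135+12972753318542875=28460103232088385
[28] T[28,15]:27*137637641117332879365+1654339178844590073615=5370555489012577816470 · T[28,16]:27*9666373658466991050+137637641117332879365=398629729895941637715 · T[28,17]:27*572253155704900800+9666373658466991050=25117208862499312650 · T[28,18]:27*28460103232088385+572253155704900800=1340675942971287195
Read c(28,15) = 5370555489012577816470, c(28,16) = 398629729895941637715, c(28,17) = 25117208862499312650, c(28,18) = 1340675942971287195.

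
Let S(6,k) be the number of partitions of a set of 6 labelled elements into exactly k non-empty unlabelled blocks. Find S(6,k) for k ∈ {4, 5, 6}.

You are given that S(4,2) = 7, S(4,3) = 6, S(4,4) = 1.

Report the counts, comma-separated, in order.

row 5: T[5][3]=3·6+7=25  T[5][4]=4·1+6=10  T[5][5]=5·0+1=1
row 6: T[6][4]=4·10+25=65  T[6][5]=5·1+10=15  T[6][6]=6·0+1=1
Read S(6,4) = 65, S(6,5) = 15, S(6,6) = 1.

65, 15, 1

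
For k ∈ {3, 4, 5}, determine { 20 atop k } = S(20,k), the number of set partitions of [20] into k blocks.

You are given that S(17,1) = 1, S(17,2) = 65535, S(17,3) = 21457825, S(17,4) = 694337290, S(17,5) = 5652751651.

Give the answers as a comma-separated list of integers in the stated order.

[18] T[18,1]:1*1+0=1 · T[18,2]:2*65535+1=131071 · T[18,3]:3*21457825+65535=64439010 · T[18,4]:4*694337290+21457825=2798806985 · T[18,5]:5*5652751651+694337290=28958095545
[19] T[19,2]:2*131071+1=262143 · T[19,3]:3*64439010+131071=193448101 · T[19,4]:4*2798806985+64439010=11259666950 · T[19,5]:5*28958095545+2798806985=147589284710
[20] T[20,3]:3*193448101+262143=580606446 · T[20,4]:4*11259666950+193448101=45232115901 · T[20,5]:5*147589284710+11259666950=749206090500
Read S(20,3) = 580606446, S(20,4) = 45232115901, S(20,5) = 749206090500.

580606446, 45232115901, 749206090500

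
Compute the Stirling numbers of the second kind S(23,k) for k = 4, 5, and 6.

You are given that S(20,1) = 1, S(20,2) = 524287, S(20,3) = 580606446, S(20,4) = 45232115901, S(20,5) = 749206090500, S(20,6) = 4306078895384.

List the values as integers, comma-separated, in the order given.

row 21: T[21][2]=2·524287+1=1048575  T[21][3]=3·580606446+524287=1742343625  T[21][4]=4·45232115901+580606446=181509070050  T[21][5]=5·749206090500+45232115901=3791262568401  T[21][6]=6·4306078895384+749206090500=26585679462804
row 22: T[22][3]=3·1742343625+1048575=5228079450  T[22][4]=4·181509070050+1742343625=727778623825  T[22][5]=5·3791262568401+181509070050=19137821912055  T[22][6]=6·26585679462804+3791262568401=163305339345225
row 23: T[23][4]=4·727778623825+5228079450=2916342574750  T[23][5]=5·19137821912055+727778623825=96416888184100  T[23][6]=6·163305339345225+19137821912055=998969857983405
Read S(23,4) = 2916342574750, S(23,5) = 96416888184100, S(23,6) = 998969857983405.

2916342574750, 96416888184100, 998969857983405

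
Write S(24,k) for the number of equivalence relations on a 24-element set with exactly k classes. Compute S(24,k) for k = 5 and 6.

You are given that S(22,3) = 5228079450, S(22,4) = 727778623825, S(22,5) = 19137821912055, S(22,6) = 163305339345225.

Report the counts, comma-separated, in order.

485000783495250, 6090236036084530

i=23: T(23,4)=5228079450+4·727778623825=2916342574750 | T(23,5)=727778623825+5·19137821912055=96416888184100 | T(23,6)=19137821912055+6·163305339345225=998969857983405
i=24: T(24,5)=2916342574750+5·96416888184100=485000783495250 | T(24,6)=96416888184100+6·998969857983405=6090236036084530
Read S(24,5) = 485000783495250, S(24,6) = 6090236036084530.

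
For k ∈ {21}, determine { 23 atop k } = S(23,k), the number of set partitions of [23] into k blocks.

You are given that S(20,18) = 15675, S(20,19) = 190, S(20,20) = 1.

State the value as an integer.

@21  (21,19):190·19+15675→19285, (21,20):1·20+190→210, (21,21):0·21+1→1
@22  (22,20):210·20+19285→23485, (22,21):1·21+210→231
@23  (23,21):231·21+23485→28336
Read S(23,21) = 28336.

28336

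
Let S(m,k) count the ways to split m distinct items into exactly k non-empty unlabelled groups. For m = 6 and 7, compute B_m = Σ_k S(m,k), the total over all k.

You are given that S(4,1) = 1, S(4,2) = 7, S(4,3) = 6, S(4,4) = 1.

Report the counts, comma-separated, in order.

@5  (5,1):1·1+0→1, (5,2):7·2+1→15, (5,3):6·3+7→25, (5,4):1·4+6→10, (5,5):0·5+1→1
@6  (6,1):1·1+0→1, (6,2):15·2+1→31, (6,3):25·3+15→90, (6,4):10·4+25→65, (6,5):1·5+10→15, (6,6):0·6+1→1
@7  (7,1):1·1+0→1, (7,2):31·2+1→63, (7,3):90·3+31→301, (7,4):65·4+90→350, (7,5):15·5+65→140, (7,6):1·6+15→21, (7,7):0·7+1→1
B_6 = ΣS(6,k) = 1+31+90+65+15+1 = 203
B_7 = ΣS(7,k) = 1+63+301+350+140+21+1 = 877

203, 877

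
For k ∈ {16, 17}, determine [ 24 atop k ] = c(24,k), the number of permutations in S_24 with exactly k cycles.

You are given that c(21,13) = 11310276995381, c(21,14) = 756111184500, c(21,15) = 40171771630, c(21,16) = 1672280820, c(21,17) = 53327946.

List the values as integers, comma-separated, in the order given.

@22  (22,14):756111184500·21+11310276995381→27188611869881, (22,15):40171771630·21+756111184500→1599718388730, (22,16):1672280820·21+40171771630→75289668850, (22,17):53327946·21+1672280820→2792167686
@23  (23,15):1599718388730·22+27188611869881→62382416421941, (23,16):75289668850·22+1599718388730→3256091103430, (23,17):2792167686·22+75289668850→136717357942
@24  (24,16):3256091103430·23+62382416421941→137272511800831, (24,17):136717357942·23+3256091103430→6400590336096
Read c(24,16) = 137272511800831, c(24,17) = 6400590336096.

137272511800831, 6400590336096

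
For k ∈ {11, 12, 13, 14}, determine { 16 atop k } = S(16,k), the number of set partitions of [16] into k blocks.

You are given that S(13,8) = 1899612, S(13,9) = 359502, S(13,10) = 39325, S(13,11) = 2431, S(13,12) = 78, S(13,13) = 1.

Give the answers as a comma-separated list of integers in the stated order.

[14] T[14,9]:9*359502+1899612=5135130 · T[14,10]:10*39325+359502=752752 · T[14,11]:11*2431+39325=66066 · T[14,12]:12*78+2431=3367 · T[14,13]:13*1+78=91 · T[14,14]:14*0+1=1
[15] T[15,10]:10*752752+5135130=12662650 · T[15,11]:11*66066+752752=1479478 · T[15,12]:12*3367+66066=106470 · T[15,13]:13*91+3367=4550 · T[15,14]:14*1+91=105
[16] T[16,11]:11*1479478+12662650=28936908 · T[16,12]:12*106470+1479478=2757118 · T[16,13]:13*4550+106470=165620 · T[16,14]:14*105+4550=6020
Read S(16,11) = 28936908, S(16,12) = 2757118, S(16,13) = 165620, S(16,14) = 6020.

28936908, 2757118, 165620, 6020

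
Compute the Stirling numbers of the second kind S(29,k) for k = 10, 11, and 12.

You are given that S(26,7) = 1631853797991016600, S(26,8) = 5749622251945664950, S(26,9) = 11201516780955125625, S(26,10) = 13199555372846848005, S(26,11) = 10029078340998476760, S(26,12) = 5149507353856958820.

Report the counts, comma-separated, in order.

i=27: T(27,8)=1631853797991016600+8·5749622251945664950=47628831813556336200 | T(27,9)=5749622251945664950+9·11201516780955125625=106563273280541795575 | T(27,10)=11201516780955125625+10·13199555372846848005=143197070509423605675 | T(27,11)=13199555372846848005+11·10029078340998476760=123519417123830092365 | T(27,12)=10029078340998476760+12·5149507353856958820=71823166587281982600
i=28: T(28,9)=47628831813556336200+9·106563273280541795575=1006698291338432496375 | T(28,10)=106563273280541795575+10·143197070509423605675=1538533978374777852325 | T(28,11)=143197070509423605675+11·123519417123830092365=1501910658871554621690 | T(28,12)=123519417123830092365+12·71823166587281982600=985397416171213883565
i=29: T(29,10)=1006698291338432496375+10·1538533978374777852325=16392038075086211019625 | T(29,11)=1538533978374777852325+11·1501910658871554621690=18059551225961878690915 | T(29,12)=1501910658871554621690+12·985397416171213883565=13326679652926121224470
Read S(29,10) = 16392038075086211019625, S(29,11) = 18059551225961878690915, S(29,12) = 13326679652926121224470.

16392038075086211019625, 18059551225961878690915, 13326679652926121224470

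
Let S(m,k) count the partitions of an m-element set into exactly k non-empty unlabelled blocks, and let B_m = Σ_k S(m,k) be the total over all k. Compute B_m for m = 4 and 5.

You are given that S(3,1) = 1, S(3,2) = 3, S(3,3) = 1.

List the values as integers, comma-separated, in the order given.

15, 52

r4: T_4,1=1×1+0=1; T_4,2=2×3+1=7; T_4,3=3×1+3=6; T_4,4=4×0+1=1
r5: T_5,1=1×1+0=1; T_5,2=2×7+1=15; T_5,3=3×6+7=25; T_5,4=4×1+6=10; T_5,5=5×0+1=1
B_4 = ΣS(4,k) = 1+7+6+1 = 15
B_5 = ΣS(5,k) = 1+15+25+10+1 = 52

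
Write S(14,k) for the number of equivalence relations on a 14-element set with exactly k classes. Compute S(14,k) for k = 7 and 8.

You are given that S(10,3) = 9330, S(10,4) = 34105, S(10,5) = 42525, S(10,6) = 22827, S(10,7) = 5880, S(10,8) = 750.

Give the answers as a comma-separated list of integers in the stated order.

49329280, 20912320

[11] T[11,4]:4*34105+9330=145750 · T[11,5]:5*42525+34105=246730 · T[11,6]:6*22827+42525=179487 · T[11,7]:7*5880+22827=63987 · T[11,8]:8*750+5880=11880
[12] T[12,5]:5*246730+145750=1379400 · T[12,6]:6*179487+246730=1323652 · T[12,7]:7*63987+179487=627396 · T[12,8]:8*11880+63987=159027
[13] T[13,6]:6*1323652+1379400=9321312 · T[13,7]:7*627396+1323652=5715424 · T[13,8]:8*159027+627396=1899612
[14] T[14,7]:7*5715424+9321312=49329280 · T[14,8]:8*1899612+5715424=20912320
Read S(14,7) = 49329280, S(14,8) = 20912320.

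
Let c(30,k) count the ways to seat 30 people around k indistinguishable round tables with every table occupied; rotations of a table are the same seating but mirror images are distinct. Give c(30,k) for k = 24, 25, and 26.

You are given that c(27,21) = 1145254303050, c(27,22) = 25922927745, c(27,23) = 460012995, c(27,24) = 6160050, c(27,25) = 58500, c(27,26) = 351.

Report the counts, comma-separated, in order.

4539323721075, 80328850875, 1122686019

[28] T[28,22]:27*25922927745+1145254303050=1845173352165 · T[28,23]:27*460012995+25922927745=38343278610 · T[28,24]:27*6160050+460012995=626334345 · T[28,25]:27*58500+6160050=7739550 · T[28,26]:27*351+58500=67977
[29] T[29,23]:28*38343278610+1845173352165=2918785153245 · T[29,24]:28*626334345+38343278610=55880640270 · T[29,25]:28*7739550+626334345=843041745 · T[29,26]:28*67977+7739550=9642906
[30] T[30,24]:29*55880640270+2918785153245=4539323721075 · T[30,25]:29*843041745+55880640270=80328850875 · T[30,26]:29*9642906+843041745=1122686019
Read c(30,24) = 4539323721075, c(30,25) = 80328850875, c(30,26) = 1122686019.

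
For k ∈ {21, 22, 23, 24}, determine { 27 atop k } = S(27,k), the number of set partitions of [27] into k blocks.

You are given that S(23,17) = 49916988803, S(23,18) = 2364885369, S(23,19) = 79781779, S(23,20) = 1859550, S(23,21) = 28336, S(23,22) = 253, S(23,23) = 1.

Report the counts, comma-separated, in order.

495564056130, 15015551265, 333832005, 5265000

@24  (24,18):2364885369·18+49916988803→92484925445, (24,19):79781779·19+2364885369→3880739170, (24,20):1859550·20+79781779→116972779, (24,21):28336·21+1859550→2454606, (24,22):253·22+28336→33902, (24,23):1·23+253→276, (24,24):0·24+1→1
@25  (25,19):3880739170·19+92484925445→166218969675, (25,20):116972779·20+3880739170→6220194750, (25,21):2454606·21+116972779→168519505, (25,22):33902·22+2454606→3200450, (25,23):276·23+33902→40250, (25,24):1·24+276→300
@26  (26,20):6220194750·20+166218969675→290622864675, (26,21):168519505·21+6220194750→9759104355, (26,22):3200450·22+168519505→238929405, (26,23):40250·23+3200450→4126200, (26,24):300·24+40250→47450
@27  (27,21):9759104355·21+290622864675→495564056130, (27,22):238929405·22+9759104355→15015551265, (27,23):4126200·23+238929405→333832005, (27,24):47450·24+4126200→5265000
Read S(27,21) = 495564056130, S(27,22) = 15015551265, S(27,23) = 333832005, S(27,24) = 5265000.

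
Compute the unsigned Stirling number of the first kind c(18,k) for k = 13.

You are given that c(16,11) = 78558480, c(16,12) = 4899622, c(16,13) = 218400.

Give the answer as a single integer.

299650806

i=17: T(17,12)=78558480+16·4899622=156952432 | T(17,13)=4899622+16·218400=8394022
i=18: T(18,13)=156952432+17·8394022=299650806
Read c(18,13) = 299650806.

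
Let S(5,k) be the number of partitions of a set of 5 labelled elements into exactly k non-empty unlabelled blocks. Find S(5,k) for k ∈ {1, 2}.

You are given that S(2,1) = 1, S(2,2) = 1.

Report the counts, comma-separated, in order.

1, 15

r3: T_3,1=1×1+0=1; T_3,2=2×1+1=3
r4: T_4,1=1×1+0=1; T_4,2=2×3+1=7
r5: T_5,1=1×1+0=1; T_5,2=2×7+1=15
Read S(5,1) = 1, S(5,2) = 15.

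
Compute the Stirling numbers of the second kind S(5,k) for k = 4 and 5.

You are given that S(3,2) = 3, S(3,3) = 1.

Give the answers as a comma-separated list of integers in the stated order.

row 4: T[4][3]=3·1+3=6  T[4][4]=4·0+1=1
row 5: T[5][4]=4·1+6=10  T[5][5]=5·0+1=1
Read S(5,4) = 10, S(5,5) = 1.

10, 1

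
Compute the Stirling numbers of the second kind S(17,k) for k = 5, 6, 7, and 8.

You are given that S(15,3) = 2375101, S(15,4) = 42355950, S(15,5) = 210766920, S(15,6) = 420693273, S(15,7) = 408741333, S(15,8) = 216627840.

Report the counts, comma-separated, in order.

@16  (16,4):42355950·4+2375101→171798901, (16,5):210766920·5+42355950→1096190550, (16,6):420693273·6+210766920→2734926558, (16,7):408741333·7+420693273→3281882604, (16,8):216627840·8+408741333→2141764053
@17  (17,5):1096190550·5+171798901→5652751651, (17,6):2734926558·6+1096190550→17505749898, (17,7):3281882604·7+2734926558→25708104786, (17,8):2141764053·8+3281882604→20415995028
Read S(17,5) = 5652751651, S(17,6) = 17505749898, S(17,7) = 25708104786, S(17,8) = 20415995028.

5652751651, 17505749898, 25708104786, 20415995028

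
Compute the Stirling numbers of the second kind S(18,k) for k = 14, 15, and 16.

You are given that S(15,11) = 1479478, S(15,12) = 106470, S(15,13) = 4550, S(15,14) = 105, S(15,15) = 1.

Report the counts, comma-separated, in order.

8408778, 367200, 9996

[16] T[16,12]:12*106470+1479478=2757118 · T[16,13]:13*4550+106470=165620 · T[16,14]:14*105+4550=6020 · T[16,15]:15*1+105=120 · T[16,16]:16*0+1=1
[17] T[17,13]:13*165620+2757118=4910178 · T[17,14]:14*6020+165620=249900 · T[17,15]:15*120+6020=7820 · T[17,16]:16*1+120=136
[18] T[18,14]:14*249900+4910178=8408778 · T[18,15]:15*7820+249900=367200 · T[18,16]:16*136+7820=9996
Read S(18,14) = 8408778, S(18,15) = 367200, S(18,16) = 9996.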